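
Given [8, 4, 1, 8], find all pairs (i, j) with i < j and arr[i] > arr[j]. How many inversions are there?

Finding inversions in [8, 4, 1, 8]:

(0, 1): arr[0]=8 > arr[1]=4
(0, 2): arr[0]=8 > arr[2]=1
(1, 2): arr[1]=4 > arr[2]=1

Total inversions: 3

The array has 3 inversion(s): (0,1), (0,2), (1,2). Each pair (i,j) satisfies i < j and arr[i] > arr[j].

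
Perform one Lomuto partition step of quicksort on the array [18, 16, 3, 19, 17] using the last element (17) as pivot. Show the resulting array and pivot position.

Lomuto partition with pivot = 17:

Initial array: [18, 16, 3, 19, 17]

arr[0]=18 > 17: no swap
arr[1]=16 <= 17: swap with position 0, array becomes [16, 18, 3, 19, 17]
arr[2]=3 <= 17: swap with position 1, array becomes [16, 3, 18, 19, 17]
arr[3]=19 > 17: no swap

Place pivot at position 2: [16, 3, 17, 19, 18]
Pivot position: 2

After partitioning with pivot 17, the array becomes [16, 3, 17, 19, 18]. The pivot is placed at index 2. All elements to the left of the pivot are <= 17, and all elements to the right are > 17.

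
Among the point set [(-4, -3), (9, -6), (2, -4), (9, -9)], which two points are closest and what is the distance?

Computing all pairwise distances among 4 points:

d((-4, -3), (9, -6)) = 13.3417
d((-4, -3), (2, -4)) = 6.0828
d((-4, -3), (9, -9)) = 14.3178
d((9, -6), (2, -4)) = 7.2801
d((9, -6), (9, -9)) = 3.0 <-- minimum
d((2, -4), (9, -9)) = 8.6023

Closest pair: (9, -6) and (9, -9) with distance 3.0

The closest pair is (9, -6) and (9, -9) with Euclidean distance 3.0. For 4 points, brute-force pairwise comparison is shown above. For large n, the divide-and-conquer algorithm (sort by x, recurse on halves, check the dividing strip) achieves O(n log n).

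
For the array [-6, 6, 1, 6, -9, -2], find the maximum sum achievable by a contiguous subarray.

Using Kadane's algorithm on [-6, 6, 1, 6, -9, -2]:

Scanning through the array:
Position 1 (value 6): max_ending_here = 6, max_so_far = 6
Position 2 (value 1): max_ending_here = 7, max_so_far = 7
Position 3 (value 6): max_ending_here = 13, max_so_far = 13
Position 4 (value -9): max_ending_here = 4, max_so_far = 13
Position 5 (value -2): max_ending_here = 2, max_so_far = 13

Maximum subarray: [6, 1, 6]
Maximum sum: 13

The maximum subarray is [6, 1, 6] with sum 13. This subarray runs from index 1 to index 3.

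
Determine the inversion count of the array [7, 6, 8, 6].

Finding inversions in [7, 6, 8, 6]:

(0, 1): arr[0]=7 > arr[1]=6
(0, 3): arr[0]=7 > arr[3]=6
(2, 3): arr[2]=8 > arr[3]=6

Total inversions: 3

The array has 3 inversion(s): (0,1), (0,3), (2,3). Each pair (i,j) satisfies i < j and arr[i] > arr[j].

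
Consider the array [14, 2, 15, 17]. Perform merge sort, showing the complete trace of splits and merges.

Merge sort trace:

Split: [14, 2, 15, 17] -> [14, 2] and [15, 17]
  Split: [14, 2] -> [14] and [2]
  Merge: [14] + [2] -> [2, 14]
  Split: [15, 17] -> [15] and [17]
  Merge: [15] + [17] -> [15, 17]
Merge: [2, 14] + [15, 17] -> [2, 14, 15, 17]

Final sorted array: [2, 14, 15, 17]

The merge sort proceeds by recursively splitting the array and merging sorted halves.
After all merges, the sorted array is [2, 14, 15, 17].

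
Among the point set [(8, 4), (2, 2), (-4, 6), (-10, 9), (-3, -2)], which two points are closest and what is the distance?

Computing all pairwise distances among 5 points:

d((8, 4), (2, 2)) = 6.3246 <-- minimum
d((8, 4), (-4, 6)) = 12.1655
d((8, 4), (-10, 9)) = 18.6815
d((8, 4), (-3, -2)) = 12.53
d((2, 2), (-4, 6)) = 7.2111
d((2, 2), (-10, 9)) = 13.8924
d((2, 2), (-3, -2)) = 6.4031
d((-4, 6), (-10, 9)) = 6.7082
d((-4, 6), (-3, -2)) = 8.0623
d((-10, 9), (-3, -2)) = 13.0384

Closest pair: (8, 4) and (2, 2) with distance 6.3246

The closest pair is (8, 4) and (2, 2) with Euclidean distance 6.3246. For 5 points, brute-force pairwise comparison is shown above. For large n, the divide-and-conquer algorithm (sort by x, recurse on halves, check the dividing strip) achieves O(n log n).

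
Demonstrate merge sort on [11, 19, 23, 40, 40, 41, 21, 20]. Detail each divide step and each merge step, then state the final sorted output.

Merge sort trace:

Split: [11, 19, 23, 40, 40, 41, 21, 20] -> [11, 19, 23, 40] and [40, 41, 21, 20]
  Split: [11, 19, 23, 40] -> [11, 19] and [23, 40]
    Split: [11, 19] -> [11] and [19]
    Merge: [11] + [19] -> [11, 19]
    Split: [23, 40] -> [23] and [40]
    Merge: [23] + [40] -> [23, 40]
  Merge: [11, 19] + [23, 40] -> [11, 19, 23, 40]
  Split: [40, 41, 21, 20] -> [40, 41] and [21, 20]
    Split: [40, 41] -> [40] and [41]
    Merge: [40] + [41] -> [40, 41]
    Split: [21, 20] -> [21] and [20]
    Merge: [21] + [20] -> [20, 21]
  Merge: [40, 41] + [20, 21] -> [20, 21, 40, 41]
Merge: [11, 19, 23, 40] + [20, 21, 40, 41] -> [11, 19, 20, 21, 23, 40, 40, 41]

Final sorted array: [11, 19, 20, 21, 23, 40, 40, 41]

The merge sort proceeds by recursively splitting the array and merging sorted halves.
After all merges, the sorted array is [11, 19, 20, 21, 23, 40, 40, 41].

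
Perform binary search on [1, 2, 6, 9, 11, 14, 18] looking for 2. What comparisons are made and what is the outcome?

Binary search for 2 in [1, 2, 6, 9, 11, 14, 18]:

lo=0, hi=6, mid=3, arr[mid]=9 -> 9 > 2, search left half
lo=0, hi=2, mid=1, arr[mid]=2 -> Found target at index 1!

Binary search finds 2 at index 1 after 2 comparisons. The search repeatedly halves the search space by comparing with the middle element.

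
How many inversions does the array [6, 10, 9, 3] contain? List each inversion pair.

Finding inversions in [6, 10, 9, 3]:

(0, 3): arr[0]=6 > arr[3]=3
(1, 2): arr[1]=10 > arr[2]=9
(1, 3): arr[1]=10 > arr[3]=3
(2, 3): arr[2]=9 > arr[3]=3

Total inversions: 4

The array has 4 inversion(s): (0,3), (1,2), (1,3), (2,3). Each pair (i,j) satisfies i < j and arr[i] > arr[j].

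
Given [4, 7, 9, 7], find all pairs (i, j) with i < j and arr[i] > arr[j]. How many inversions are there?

Finding inversions in [4, 7, 9, 7]:

(2, 3): arr[2]=9 > arr[3]=7

Total inversions: 1

The array has 1 inversion(s): (2,3). Each pair (i,j) satisfies i < j and arr[i] > arr[j].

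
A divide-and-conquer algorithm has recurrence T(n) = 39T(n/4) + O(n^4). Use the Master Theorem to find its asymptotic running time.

Master Theorem for T(n) = 39T(n/4) + O(n^4):

a = 39, b = 4, c = 4
log_b(a) = log_4(39) = 2.6427

Case 3: c = 4 > log_4(39) = 2.6427
T(n) = O(n^4) = O(n^4)

For T(n) = 39T(n/4) + O(n^4): log_4(39) = 2.6427. This is Case 3 of the Master Theorem (c > log_b(a), work dominated by root), giving O(n^4).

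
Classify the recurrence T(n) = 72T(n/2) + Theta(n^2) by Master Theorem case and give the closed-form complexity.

Master Theorem for T(n) = 72T(n/2) + O(n^2):

a = 72, b = 2, c = 2
log_b(a) = log_2(72) = 6.1699

Case 1: c = 2 < log_2(72) = 6.1699
T(n) = O(n^(log_2 72))

For T(n) = 72T(n/2) + O(n^2): log_2(72) = 6.1699. This is Case 1 of the Master Theorem (c < log_b(a), work dominated by leaves), giving O(n^(log_2 72)).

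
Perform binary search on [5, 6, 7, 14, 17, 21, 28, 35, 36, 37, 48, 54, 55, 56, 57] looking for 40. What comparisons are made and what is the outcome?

Binary search for 40 in [5, 6, 7, 14, 17, 21, 28, 35, 36, 37, 48, 54, 55, 56, 57]:

lo=0, hi=14, mid=7, arr[mid]=35 -> 35 < 40, search right half
lo=8, hi=14, mid=11, arr[mid]=54 -> 54 > 40, search left half
lo=8, hi=10, mid=9, arr[mid]=37 -> 37 < 40, search right half
lo=10, hi=10, mid=10, arr[mid]=48 -> 48 > 40, search left half
lo=10 > hi=9, target 40 not found

Binary search determines that 40 is not in the array after 4 comparisons. The search space was exhausted without finding the target.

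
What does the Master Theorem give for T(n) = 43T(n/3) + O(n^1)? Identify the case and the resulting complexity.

Master Theorem for T(n) = 43T(n/3) + O(n^1):

a = 43, b = 3, c = 1
log_b(a) = log_3(43) = 3.4236

Case 1: c = 1 < log_3(43) = 3.4236
T(n) = O(n^(log_3 43))

For T(n) = 43T(n/3) + O(n^1): log_3(43) = 3.4236. This is Case 1 of the Master Theorem (c < log_b(a), work dominated by leaves), giving O(n^(log_3 43)).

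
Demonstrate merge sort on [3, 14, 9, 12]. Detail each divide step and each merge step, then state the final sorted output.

Merge sort trace:

Split: [3, 14, 9, 12] -> [3, 14] and [9, 12]
  Split: [3, 14] -> [3] and [14]
  Merge: [3] + [14] -> [3, 14]
  Split: [9, 12] -> [9] and [12]
  Merge: [9] + [12] -> [9, 12]
Merge: [3, 14] + [9, 12] -> [3, 9, 12, 14]

Final sorted array: [3, 9, 12, 14]

The merge sort proceeds by recursively splitting the array and merging sorted halves.
After all merges, the sorted array is [3, 9, 12, 14].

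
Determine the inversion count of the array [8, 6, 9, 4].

Finding inversions in [8, 6, 9, 4]:

(0, 1): arr[0]=8 > arr[1]=6
(0, 3): arr[0]=8 > arr[3]=4
(1, 3): arr[1]=6 > arr[3]=4
(2, 3): arr[2]=9 > arr[3]=4

Total inversions: 4

The array has 4 inversion(s): (0,1), (0,3), (1,3), (2,3). Each pair (i,j) satisfies i < j and arr[i] > arr[j].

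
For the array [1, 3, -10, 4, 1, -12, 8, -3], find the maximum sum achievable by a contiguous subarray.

Using Kadane's algorithm on [1, 3, -10, 4, 1, -12, 8, -3]:

Scanning through the array:
Position 1 (value 3): max_ending_here = 4, max_so_far = 4
Position 2 (value -10): max_ending_here = -6, max_so_far = 4
Position 3 (value 4): max_ending_here = 4, max_so_far = 4
Position 4 (value 1): max_ending_here = 5, max_so_far = 5
Position 5 (value -12): max_ending_here = -7, max_so_far = 5
Position 6 (value 8): max_ending_here = 8, max_so_far = 8
Position 7 (value -3): max_ending_here = 5, max_so_far = 8

Maximum subarray: [8]
Maximum sum: 8

The maximum subarray is [8] with sum 8. This subarray runs from index 6 to index 6.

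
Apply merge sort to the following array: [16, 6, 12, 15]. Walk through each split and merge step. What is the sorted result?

Merge sort trace:

Split: [16, 6, 12, 15] -> [16, 6] and [12, 15]
  Split: [16, 6] -> [16] and [6]
  Merge: [16] + [6] -> [6, 16]
  Split: [12, 15] -> [12] and [15]
  Merge: [12] + [15] -> [12, 15]
Merge: [6, 16] + [12, 15] -> [6, 12, 15, 16]

Final sorted array: [6, 12, 15, 16]

The merge sort proceeds by recursively splitting the array and merging sorted halves.
After all merges, the sorted array is [6, 12, 15, 16].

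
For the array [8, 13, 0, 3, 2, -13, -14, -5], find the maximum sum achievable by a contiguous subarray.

Using Kadane's algorithm on [8, 13, 0, 3, 2, -13, -14, -5]:

Scanning through the array:
Position 1 (value 13): max_ending_here = 21, max_so_far = 21
Position 2 (value 0): max_ending_here = 21, max_so_far = 21
Position 3 (value 3): max_ending_here = 24, max_so_far = 24
Position 4 (value 2): max_ending_here = 26, max_so_far = 26
Position 5 (value -13): max_ending_here = 13, max_so_far = 26
Position 6 (value -14): max_ending_here = -1, max_so_far = 26
Position 7 (value -5): max_ending_here = -5, max_so_far = 26

Maximum subarray: [8, 13, 0, 3, 2]
Maximum sum: 26

The maximum subarray is [8, 13, 0, 3, 2] with sum 26. This subarray runs from index 0 to index 4.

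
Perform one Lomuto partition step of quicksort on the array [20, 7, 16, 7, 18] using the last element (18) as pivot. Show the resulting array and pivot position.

Lomuto partition with pivot = 18:

Initial array: [20, 7, 16, 7, 18]

arr[0]=20 > 18: no swap
arr[1]=7 <= 18: swap with position 0, array becomes [7, 20, 16, 7, 18]
arr[2]=16 <= 18: swap with position 1, array becomes [7, 16, 20, 7, 18]
arr[3]=7 <= 18: swap with position 2, array becomes [7, 16, 7, 20, 18]

Place pivot at position 3: [7, 16, 7, 18, 20]
Pivot position: 3

After partitioning with pivot 18, the array becomes [7, 16, 7, 18, 20]. The pivot is placed at index 3. All elements to the left of the pivot are <= 18, and all elements to the right are > 18.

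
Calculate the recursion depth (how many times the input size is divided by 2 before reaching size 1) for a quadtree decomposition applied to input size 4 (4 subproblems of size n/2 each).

For divide and conquer with division factor 2:

Problem sizes at each level:
Level 0: 4
Level 1: 2
Level 2: 1

The root is level 0 and the size-1 base case is level 2 (the tree spans levels 0 through 2, i.e. 3 levels counting the root), so the depth is the number of divisions: log_2(4) = 2

The recursion tree depth is log_2(4) = 2. At each level, the problem size is divided by 2, so it takes 2 divisions to reduce to a base case of size 1. The algorithm makes 4 recursive calls at each level.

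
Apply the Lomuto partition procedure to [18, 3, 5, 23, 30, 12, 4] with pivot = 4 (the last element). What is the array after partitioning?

Lomuto partition with pivot = 4:

Initial array: [18, 3, 5, 23, 30, 12, 4]

arr[0]=18 > 4: no swap
arr[1]=3 <= 4: swap with position 0, array becomes [3, 18, 5, 23, 30, 12, 4]
arr[2]=5 > 4: no swap
arr[3]=23 > 4: no swap
arr[4]=30 > 4: no swap
arr[5]=12 > 4: no swap

Place pivot at position 1: [3, 4, 5, 23, 30, 12, 18]
Pivot position: 1

After partitioning with pivot 4, the array becomes [3, 4, 5, 23, 30, 12, 18]. The pivot is placed at index 1. All elements to the left of the pivot are <= 4, and all elements to the right are > 4.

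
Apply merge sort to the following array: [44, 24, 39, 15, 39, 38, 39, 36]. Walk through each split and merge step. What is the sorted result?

Merge sort trace:

Split: [44, 24, 39, 15, 39, 38, 39, 36] -> [44, 24, 39, 15] and [39, 38, 39, 36]
  Split: [44, 24, 39, 15] -> [44, 24] and [39, 15]
    Split: [44, 24] -> [44] and [24]
    Merge: [44] + [24] -> [24, 44]
    Split: [39, 15] -> [39] and [15]
    Merge: [39] + [15] -> [15, 39]
  Merge: [24, 44] + [15, 39] -> [15, 24, 39, 44]
  Split: [39, 38, 39, 36] -> [39, 38] and [39, 36]
    Split: [39, 38] -> [39] and [38]
    Merge: [39] + [38] -> [38, 39]
    Split: [39, 36] -> [39] and [36]
    Merge: [39] + [36] -> [36, 39]
  Merge: [38, 39] + [36, 39] -> [36, 38, 39, 39]
Merge: [15, 24, 39, 44] + [36, 38, 39, 39] -> [15, 24, 36, 38, 39, 39, 39, 44]

Final sorted array: [15, 24, 36, 38, 39, 39, 39, 44]

The merge sort proceeds by recursively splitting the array and merging sorted halves.
After all merges, the sorted array is [15, 24, 36, 38, 39, 39, 39, 44].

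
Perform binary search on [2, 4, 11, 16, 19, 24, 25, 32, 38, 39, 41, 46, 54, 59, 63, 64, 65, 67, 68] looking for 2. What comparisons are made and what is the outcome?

Binary search for 2 in [2, 4, 11, 16, 19, 24, 25, 32, 38, 39, 41, 46, 54, 59, 63, 64, 65, 67, 68]:

lo=0, hi=18, mid=9, arr[mid]=39 -> 39 > 2, search left half
lo=0, hi=8, mid=4, arr[mid]=19 -> 19 > 2, search left half
lo=0, hi=3, mid=1, arr[mid]=4 -> 4 > 2, search left half
lo=0, hi=0, mid=0, arr[mid]=2 -> Found target at index 0!

Binary search finds 2 at index 0 after 4 comparisons. The search repeatedly halves the search space by comparing with the middle element.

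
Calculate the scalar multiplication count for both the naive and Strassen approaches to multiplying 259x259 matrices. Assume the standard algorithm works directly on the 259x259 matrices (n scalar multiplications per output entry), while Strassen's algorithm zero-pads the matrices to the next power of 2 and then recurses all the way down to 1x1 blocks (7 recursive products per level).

Matrix multiplication for 259x259 matrices:

Strassen's algorithm requires power-of-2 dimensions. Pad 259x259 to 512x512 (next power of 2).

Standard algorithm: 259^3 = 17373979 multiplications
Strassen's algorithm: 7^(log2(512)) = 7^9 = 40353607 multiplications
Difference: 17373979 - 40353607 = -22979628 (Strassen uses MORE here due to padding overhead — for small or just-over-power-of-2 n, padding can outweigh the per-level savings)

Standard: 17373979 multiplications (259^3). Strassen: 40353607 multiplications (7^9, after padding to 512x512). Strassen reduces 8 recursive multiplications to 7 at each level.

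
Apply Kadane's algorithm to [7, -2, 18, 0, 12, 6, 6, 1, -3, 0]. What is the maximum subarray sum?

Using Kadane's algorithm on [7, -2, 18, 0, 12, 6, 6, 1, -3, 0]:

Scanning through the array:
Position 1 (value -2): max_ending_here = 5, max_so_far = 7
Position 2 (value 18): max_ending_here = 23, max_so_far = 23
Position 3 (value 0): max_ending_here = 23, max_so_far = 23
Position 4 (value 12): max_ending_here = 35, max_so_far = 35
Position 5 (value 6): max_ending_here = 41, max_so_far = 41
Position 6 (value 6): max_ending_here = 47, max_so_far = 47
Position 7 (value 1): max_ending_here = 48, max_so_far = 48
Position 8 (value -3): max_ending_here = 45, max_so_far = 48
Position 9 (value 0): max_ending_here = 45, max_so_far = 48

Maximum subarray: [7, -2, 18, 0, 12, 6, 6, 1]
Maximum sum: 48

The maximum subarray is [7, -2, 18, 0, 12, 6, 6, 1] with sum 48. This subarray runs from index 0 to index 7.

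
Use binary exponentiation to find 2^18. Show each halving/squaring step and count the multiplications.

Computing 2^18 by squaring (build up from 2^1; each line after the first costs one multiplication):

2^1 = 2
2^2 = (2^1)^2 = 2^2 = 4
2^4 = (2^2)^2 = 4^2 = 16
2^8 = (2^4)^2 = 16^2 = 256
2^9 = 2 * 2^8 = 2 * 256 = 512
2^18 = (2^9)^2 = 512^2 = 262144

Result: 262144
Multiplications needed: 5 (5 lines after 2^1)

2^18 = 262144. Using exponentiation by squaring, this requires 5 multiplications. The key idea: if the exponent is even, square the half-power; if odd, multiply by the base once.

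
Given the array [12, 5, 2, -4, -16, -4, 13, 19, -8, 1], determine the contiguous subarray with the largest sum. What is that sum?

Using Kadane's algorithm on [12, 5, 2, -4, -16, -4, 13, 19, -8, 1]:

Scanning through the array:
Position 1 (value 5): max_ending_here = 17, max_so_far = 17
Position 2 (value 2): max_ending_here = 19, max_so_far = 19
Position 3 (value -4): max_ending_here = 15, max_so_far = 19
Position 4 (value -16): max_ending_here = -1, max_so_far = 19
Position 5 (value -4): max_ending_here = -4, max_so_far = 19
Position 6 (value 13): max_ending_here = 13, max_so_far = 19
Position 7 (value 19): max_ending_here = 32, max_so_far = 32
Position 8 (value -8): max_ending_here = 24, max_so_far = 32
Position 9 (value 1): max_ending_here = 25, max_so_far = 32

Maximum subarray: [13, 19]
Maximum sum: 32

The maximum subarray is [13, 19] with sum 32. This subarray runs from index 6 to index 7.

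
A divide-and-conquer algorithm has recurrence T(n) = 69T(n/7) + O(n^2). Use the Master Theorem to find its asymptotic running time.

Master Theorem for T(n) = 69T(n/7) + O(n^2):

a = 69, b = 7, c = 2
log_b(a) = log_7(69) = 2.1759

Case 1: c = 2 < log_7(69) = 2.1759
T(n) = O(n^(log_7 69))

For T(n) = 69T(n/7) + O(n^2): log_7(69) = 2.1759. This is Case 1 of the Master Theorem (c < log_b(a), work dominated by leaves), giving O(n^(log_7 69)).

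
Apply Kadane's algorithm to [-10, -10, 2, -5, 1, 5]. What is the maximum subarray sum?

Using Kadane's algorithm on [-10, -10, 2, -5, 1, 5]:

Scanning through the array:
Position 1 (value -10): max_ending_here = -10, max_so_far = -10
Position 2 (value 2): max_ending_here = 2, max_so_far = 2
Position 3 (value -5): max_ending_here = -3, max_so_far = 2
Position 4 (value 1): max_ending_here = 1, max_so_far = 2
Position 5 (value 5): max_ending_here = 6, max_so_far = 6

Maximum subarray: [1, 5]
Maximum sum: 6

The maximum subarray is [1, 5] with sum 6. This subarray runs from index 4 to index 5.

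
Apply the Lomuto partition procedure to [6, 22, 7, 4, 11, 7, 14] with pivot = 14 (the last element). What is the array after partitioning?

Lomuto partition with pivot = 14:

Initial array: [6, 22, 7, 4, 11, 7, 14]

arr[0]=6 <= 14: swap with position 0, array becomes [6, 22, 7, 4, 11, 7, 14]
arr[1]=22 > 14: no swap
arr[2]=7 <= 14: swap with position 1, array becomes [6, 7, 22, 4, 11, 7, 14]
arr[3]=4 <= 14: swap with position 2, array becomes [6, 7, 4, 22, 11, 7, 14]
arr[4]=11 <= 14: swap with position 3, array becomes [6, 7, 4, 11, 22, 7, 14]
arr[5]=7 <= 14: swap with position 4, array becomes [6, 7, 4, 11, 7, 22, 14]

Place pivot at position 5: [6, 7, 4, 11, 7, 14, 22]
Pivot position: 5

After partitioning with pivot 14, the array becomes [6, 7, 4, 11, 7, 14, 22]. The pivot is placed at index 5. All elements to the left of the pivot are <= 14, and all elements to the right are > 14.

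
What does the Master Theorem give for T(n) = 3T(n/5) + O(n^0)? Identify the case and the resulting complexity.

Master Theorem for T(n) = 3T(n/5) + O(n^0):

a = 3, b = 5, c = 0
log_b(a) = log_5(3) = 0.6826

Case 1: c = 0 < log_5(3) = 0.6826
T(n) = O(n^(log_5 3))

For T(n) = 3T(n/5) + O(n^0): log_5(3) = 0.6826. This is Case 1 of the Master Theorem (c < log_b(a), work dominated by leaves), giving O(n^(log_5 3)).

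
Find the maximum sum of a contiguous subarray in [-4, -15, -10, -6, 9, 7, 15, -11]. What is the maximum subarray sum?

Using Kadane's algorithm on [-4, -15, -10, -6, 9, 7, 15, -11]:

Scanning through the array:
Position 1 (value -15): max_ending_here = -15, max_so_far = -4
Position 2 (value -10): max_ending_here = -10, max_so_far = -4
Position 3 (value -6): max_ending_here = -6, max_so_far = -4
Position 4 (value 9): max_ending_here = 9, max_so_far = 9
Position 5 (value 7): max_ending_here = 16, max_so_far = 16
Position 6 (value 15): max_ending_here = 31, max_so_far = 31
Position 7 (value -11): max_ending_here = 20, max_so_far = 31

Maximum subarray: [9, 7, 15]
Maximum sum: 31

The maximum subarray is [9, 7, 15] with sum 31. This subarray runs from index 4 to index 6.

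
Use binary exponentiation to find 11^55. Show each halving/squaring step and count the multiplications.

Computing 11^55 by squaring (build up from 11^1; each line after the first costs one multiplication):

11^1 = 11
11^2 = (11^1)^2 = 11^2 = 121
11^3 = 11 * 11^2 = 11 * 121 = 1331
11^6 = (11^3)^2 = 1331^2 = 1771561
11^12 = (11^6)^2 = 1771561^2 = 3138428376721
11^13 = 11 * 11^12 = 11 * 3138428376721 = 34522712143931
11^26 = (11^13)^2 = 34522712143931^2 = 1191817653772720942460132761
11^27 = 11 * 11^26 = 11 * 1191817653772720942460132761 = 13109994191499930367061460371
11^54 = (11^27)^2 = 13109994191499930367061460371^2 = 171871947701161912897410416779483616222663749691203457641
11^55 = 11 * 11^54 = 11 * 171871947701161912897410416779483616222663749691203457641 = 1890591424712781041871514584574319778449301246603238034051

Result: 1890591424712781041871514584574319778449301246603238034051
Multiplications needed: 9 (9 lines after 11^1)

11^55 = 1890591424712781041871514584574319778449301246603238034051. Using exponentiation by squaring, this requires 9 multiplications. The key idea: if the exponent is even, square the half-power; if odd, multiply by the base once.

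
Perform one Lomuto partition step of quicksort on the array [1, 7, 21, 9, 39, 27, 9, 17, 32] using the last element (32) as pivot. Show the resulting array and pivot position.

Lomuto partition with pivot = 32:

Initial array: [1, 7, 21, 9, 39, 27, 9, 17, 32]

arr[0]=1 <= 32: swap with position 0, array becomes [1, 7, 21, 9, 39, 27, 9, 17, 32]
arr[1]=7 <= 32: swap with position 1, array becomes [1, 7, 21, 9, 39, 27, 9, 17, 32]
arr[2]=21 <= 32: swap with position 2, array becomes [1, 7, 21, 9, 39, 27, 9, 17, 32]
arr[3]=9 <= 32: swap with position 3, array becomes [1, 7, 21, 9, 39, 27, 9, 17, 32]
arr[4]=39 > 32: no swap
arr[5]=27 <= 32: swap with position 4, array becomes [1, 7, 21, 9, 27, 39, 9, 17, 32]
arr[6]=9 <= 32: swap with position 5, array becomes [1, 7, 21, 9, 27, 9, 39, 17, 32]
arr[7]=17 <= 32: swap with position 6, array becomes [1, 7, 21, 9, 27, 9, 17, 39, 32]

Place pivot at position 7: [1, 7, 21, 9, 27, 9, 17, 32, 39]
Pivot position: 7

After partitioning with pivot 32, the array becomes [1, 7, 21, 9, 27, 9, 17, 32, 39]. The pivot is placed at index 7. All elements to the left of the pivot are <= 32, and all elements to the right are > 32.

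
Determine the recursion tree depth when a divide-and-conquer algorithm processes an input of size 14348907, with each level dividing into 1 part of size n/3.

For divide and conquer with division factor 3:

Problem sizes at each level:
Level 0: 14348907
Level 1: 4782969
Level 2: 1594323
Level 3: 531441
Level 4: 177147
Level 5: 59049
Level 6: 19683
Level 7: 6561
Level 8: 2187
Level 9: 729
Level 10: 243
Level 11: 81
Level 12: 27
Level 13: 9
Level 14: 3
Level 15: 1

The root is level 0 and the size-1 base case is level 15 (the tree spans levels 0 through 15, i.e. 16 levels counting the root), so the depth is the number of divisions: log_3(14348907) = 15

The recursion tree depth is log_3(14348907) = 15. At each level, the problem size is divided by 3, so it takes 15 divisions to reduce to a base case of size 1. The algorithm makes 1 recursive call at each level.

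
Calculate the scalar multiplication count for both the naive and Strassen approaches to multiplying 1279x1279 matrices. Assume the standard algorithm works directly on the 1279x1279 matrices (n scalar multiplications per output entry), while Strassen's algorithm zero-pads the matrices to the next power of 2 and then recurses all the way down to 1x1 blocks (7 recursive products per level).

Matrix multiplication for 1279x1279 matrices:

Strassen's algorithm requires power-of-2 dimensions. Pad 1279x1279 to 2048x2048 (next power of 2).

Standard algorithm: 1279^3 = 2092240639 multiplications
Strassen's algorithm: 7^(log2(2048)) = 7^11 = 1977326743 multiplications
Savings: 2092240639 - 1977326743 = 114913896 multiplications

Standard: 2092240639 multiplications (1279^3). Strassen: 1977326743 multiplications (7^11, after padding to 2048x2048). Strassen reduces 8 recursive multiplications to 7 at each level.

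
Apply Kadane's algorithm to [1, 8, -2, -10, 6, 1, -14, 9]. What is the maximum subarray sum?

Using Kadane's algorithm on [1, 8, -2, -10, 6, 1, -14, 9]:

Scanning through the array:
Position 1 (value 8): max_ending_here = 9, max_so_far = 9
Position 2 (value -2): max_ending_here = 7, max_so_far = 9
Position 3 (value -10): max_ending_here = -3, max_so_far = 9
Position 4 (value 6): max_ending_here = 6, max_so_far = 9
Position 5 (value 1): max_ending_here = 7, max_so_far = 9
Position 6 (value -14): max_ending_here = -7, max_so_far = 9
Position 7 (value 9): max_ending_here = 9, max_so_far = 9

Maximum subarray: [1, 8]
Maximum sum: 9

The maximum subarray is [1, 8] with sum 9. This subarray runs from index 0 to index 1.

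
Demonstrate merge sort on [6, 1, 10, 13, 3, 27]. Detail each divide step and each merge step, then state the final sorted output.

Merge sort trace:

Split: [6, 1, 10, 13, 3, 27] -> [6, 1, 10] and [13, 3, 27]
  Split: [6, 1, 10] -> [6] and [1, 10]
    Split: [1, 10] -> [1] and [10]
    Merge: [1] + [10] -> [1, 10]
  Merge: [6] + [1, 10] -> [1, 6, 10]
  Split: [13, 3, 27] -> [13] and [3, 27]
    Split: [3, 27] -> [3] and [27]
    Merge: [3] + [27] -> [3, 27]
  Merge: [13] + [3, 27] -> [3, 13, 27]
Merge: [1, 6, 10] + [3, 13, 27] -> [1, 3, 6, 10, 13, 27]

Final sorted array: [1, 3, 6, 10, 13, 27]

The merge sort proceeds by recursively splitting the array and merging sorted halves.
After all merges, the sorted array is [1, 3, 6, 10, 13, 27].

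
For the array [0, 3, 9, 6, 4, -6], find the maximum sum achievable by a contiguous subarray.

Using Kadane's algorithm on [0, 3, 9, 6, 4, -6]:

Scanning through the array:
Position 1 (value 3): max_ending_here = 3, max_so_far = 3
Position 2 (value 9): max_ending_here = 12, max_so_far = 12
Position 3 (value 6): max_ending_here = 18, max_so_far = 18
Position 4 (value 4): max_ending_here = 22, max_so_far = 22
Position 5 (value -6): max_ending_here = 16, max_so_far = 22

Maximum subarray: [0, 3, 9, 6, 4]
Maximum sum: 22

The maximum subarray is [0, 3, 9, 6, 4] with sum 22. This subarray runs from index 0 to index 4.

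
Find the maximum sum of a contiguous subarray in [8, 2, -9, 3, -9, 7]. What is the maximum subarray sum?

Using Kadane's algorithm on [8, 2, -9, 3, -9, 7]:

Scanning through the array:
Position 1 (value 2): max_ending_here = 10, max_so_far = 10
Position 2 (value -9): max_ending_here = 1, max_so_far = 10
Position 3 (value 3): max_ending_here = 4, max_so_far = 10
Position 4 (value -9): max_ending_here = -5, max_so_far = 10
Position 5 (value 7): max_ending_here = 7, max_so_far = 10

Maximum subarray: [8, 2]
Maximum sum: 10

The maximum subarray is [8, 2] with sum 10. This subarray runs from index 0 to index 1.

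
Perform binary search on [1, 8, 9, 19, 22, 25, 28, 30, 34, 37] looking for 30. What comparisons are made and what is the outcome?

Binary search for 30 in [1, 8, 9, 19, 22, 25, 28, 30, 34, 37]:

lo=0, hi=9, mid=4, arr[mid]=22 -> 22 < 30, search right half
lo=5, hi=9, mid=7, arr[mid]=30 -> Found target at index 7!

Binary search finds 30 at index 7 after 2 comparisons. The search repeatedly halves the search space by comparing with the middle element.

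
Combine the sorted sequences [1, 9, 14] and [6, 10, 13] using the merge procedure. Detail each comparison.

Merging process:

Compare 1 vs 6: take 1 from left. Merged: [1]
Compare 9 vs 6: take 6 from right. Merged: [1, 6]
Compare 9 vs 10: take 9 from left. Merged: [1, 6, 9]
Compare 14 vs 10: take 10 from right. Merged: [1, 6, 9, 10]
Compare 14 vs 13: take 13 from right. Merged: [1, 6, 9, 10, 13]
Append remaining from left: [14]. Merged: [1, 6, 9, 10, 13, 14]

Final merged array: [1, 6, 9, 10, 13, 14]
Total comparisons: 5

The merged array is [1, 6, 9, 10, 13, 14], requiring 5 comparisons. The merge step runs in O(n) time where n is the total number of elements.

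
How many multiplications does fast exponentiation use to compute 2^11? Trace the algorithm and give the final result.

Computing 2^11 by squaring (build up from 2^1; each line after the first costs one multiplication):

2^1 = 2
2^2 = (2^1)^2 = 2^2 = 4
2^4 = (2^2)^2 = 4^2 = 16
2^5 = 2 * 2^4 = 2 * 16 = 32
2^10 = (2^5)^2 = 32^2 = 1024
2^11 = 2 * 2^10 = 2 * 1024 = 2048

Result: 2048
Multiplications needed: 5 (5 lines after 2^1)

2^11 = 2048. Using exponentiation by squaring, this requires 5 multiplications. The key idea: if the exponent is even, square the half-power; if odd, multiply by the base once.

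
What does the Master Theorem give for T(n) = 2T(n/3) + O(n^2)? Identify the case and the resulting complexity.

Master Theorem for T(n) = 2T(n/3) + O(n^2):

a = 2, b = 3, c = 2
log_b(a) = log_3(2) = 0.6309

Case 3: c = 2 > log_3(2) = 0.6309
T(n) = O(n^2) = O(n^2)

For T(n) = 2T(n/3) + O(n^2): log_3(2) = 0.6309. This is Case 3 of the Master Theorem (c > log_b(a), work dominated by root), giving O(n^2).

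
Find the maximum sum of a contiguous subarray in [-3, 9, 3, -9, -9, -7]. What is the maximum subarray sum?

Using Kadane's algorithm on [-3, 9, 3, -9, -9, -7]:

Scanning through the array:
Position 1 (value 9): max_ending_here = 9, max_so_far = 9
Position 2 (value 3): max_ending_here = 12, max_so_far = 12
Position 3 (value -9): max_ending_here = 3, max_so_far = 12
Position 4 (value -9): max_ending_here = -6, max_so_far = 12
Position 5 (value -7): max_ending_here = -7, max_so_far = 12

Maximum subarray: [9, 3]
Maximum sum: 12

The maximum subarray is [9, 3] with sum 12. This subarray runs from index 1 to index 2.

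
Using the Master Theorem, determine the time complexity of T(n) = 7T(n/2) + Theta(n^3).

Master Theorem for T(n) = 7T(n/2) + O(n^3):

a = 7, b = 2, c = 3
log_b(a) = log_2(7) = 2.8074

Case 3: c = 3 > log_2(7) = 2.8074
T(n) = O(n^3) = O(n^3)

For T(n) = 7T(n/2) + O(n^3): log_2(7) = 2.8074. This is Case 3 of the Master Theorem (c > log_b(a), work dominated by root), giving O(n^3).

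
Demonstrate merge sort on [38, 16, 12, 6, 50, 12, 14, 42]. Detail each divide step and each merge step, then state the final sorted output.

Merge sort trace:

Split: [38, 16, 12, 6, 50, 12, 14, 42] -> [38, 16, 12, 6] and [50, 12, 14, 42]
  Split: [38, 16, 12, 6] -> [38, 16] and [12, 6]
    Split: [38, 16] -> [38] and [16]
    Merge: [38] + [16] -> [16, 38]
    Split: [12, 6] -> [12] and [6]
    Merge: [12] + [6] -> [6, 12]
  Merge: [16, 38] + [6, 12] -> [6, 12, 16, 38]
  Split: [50, 12, 14, 42] -> [50, 12] and [14, 42]
    Split: [50, 12] -> [50] and [12]
    Merge: [50] + [12] -> [12, 50]
    Split: [14, 42] -> [14] and [42]
    Merge: [14] + [42] -> [14, 42]
  Merge: [12, 50] + [14, 42] -> [12, 14, 42, 50]
Merge: [6, 12, 16, 38] + [12, 14, 42, 50] -> [6, 12, 12, 14, 16, 38, 42, 50]

Final sorted array: [6, 12, 12, 14, 16, 38, 42, 50]

The merge sort proceeds by recursively splitting the array and merging sorted halves.
After all merges, the sorted array is [6, 12, 12, 14, 16, 38, 42, 50].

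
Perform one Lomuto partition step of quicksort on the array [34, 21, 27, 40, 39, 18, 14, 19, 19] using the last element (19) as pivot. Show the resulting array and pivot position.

Lomuto partition with pivot = 19:

Initial array: [34, 21, 27, 40, 39, 18, 14, 19, 19]

arr[0]=34 > 19: no swap
arr[1]=21 > 19: no swap
arr[2]=27 > 19: no swap
arr[3]=40 > 19: no swap
arr[4]=39 > 19: no swap
arr[5]=18 <= 19: swap with position 0, array becomes [18, 21, 27, 40, 39, 34, 14, 19, 19]
arr[6]=14 <= 19: swap with position 1, array becomes [18, 14, 27, 40, 39, 34, 21, 19, 19]
arr[7]=19 <= 19: swap with position 2, array becomes [18, 14, 19, 40, 39, 34, 21, 27, 19]

Place pivot at position 3: [18, 14, 19, 19, 39, 34, 21, 27, 40]
Pivot position: 3

After partitioning with pivot 19, the array becomes [18, 14, 19, 19, 39, 34, 21, 27, 40]. The pivot is placed at index 3. All elements to the left of the pivot are <= 19, and all elements to the right are > 19.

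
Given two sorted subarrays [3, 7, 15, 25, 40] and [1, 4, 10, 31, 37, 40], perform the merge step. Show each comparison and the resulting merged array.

Merging process:

Compare 3 vs 1: take 1 from right. Merged: [1]
Compare 3 vs 4: take 3 from left. Merged: [1, 3]
Compare 7 vs 4: take 4 from right. Merged: [1, 3, 4]
Compare 7 vs 10: take 7 from left. Merged: [1, 3, 4, 7]
Compare 15 vs 10: take 10 from right. Merged: [1, 3, 4, 7, 10]
Compare 15 vs 31: take 15 from left. Merged: [1, 3, 4, 7, 10, 15]
Compare 25 vs 31: take 25 from left. Merged: [1, 3, 4, 7, 10, 15, 25]
Compare 40 vs 31: take 31 from right. Merged: [1, 3, 4, 7, 10, 15, 25, 31]
Compare 40 vs 37: take 37 from right. Merged: [1, 3, 4, 7, 10, 15, 25, 31, 37]
Compare 40 vs 40: take 40 from left. Merged: [1, 3, 4, 7, 10, 15, 25, 31, 37, 40]
Append remaining from right: [40]. Merged: [1, 3, 4, 7, 10, 15, 25, 31, 37, 40, 40]

Final merged array: [1, 3, 4, 7, 10, 15, 25, 31, 37, 40, 40]
Total comparisons: 10

The merged array is [1, 3, 4, 7, 10, 15, 25, 31, 37, 40, 40], requiring 10 comparisons. The merge step runs in O(n) time where n is the total number of elements.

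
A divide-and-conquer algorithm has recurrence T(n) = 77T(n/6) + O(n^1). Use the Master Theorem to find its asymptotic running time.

Master Theorem for T(n) = 77T(n/6) + O(n^1):

a = 77, b = 6, c = 1
log_b(a) = log_6(77) = 2.4243

Case 1: c = 1 < log_6(77) = 2.4243
T(n) = O(n^(log_6 77))

For T(n) = 77T(n/6) + O(n^1): log_6(77) = 2.4243. This is Case 1 of the Master Theorem (c < log_b(a), work dominated by leaves), giving O(n^(log_6 77)).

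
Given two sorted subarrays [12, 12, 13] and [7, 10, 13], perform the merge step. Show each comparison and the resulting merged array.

Merging process:

Compare 12 vs 7: take 7 from right. Merged: [7]
Compare 12 vs 10: take 10 from right. Merged: [7, 10]
Compare 12 vs 13: take 12 from left. Merged: [7, 10, 12]
Compare 12 vs 13: take 12 from left. Merged: [7, 10, 12, 12]
Compare 13 vs 13: take 13 from left. Merged: [7, 10, 12, 12, 13]
Append remaining from right: [13]. Merged: [7, 10, 12, 12, 13, 13]

Final merged array: [7, 10, 12, 12, 13, 13]
Total comparisons: 5

The merged array is [7, 10, 12, 12, 13, 13], requiring 5 comparisons. The merge step runs in O(n) time where n is the total number of elements.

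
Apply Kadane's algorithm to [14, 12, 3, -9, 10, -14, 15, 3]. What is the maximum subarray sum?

Using Kadane's algorithm on [14, 12, 3, -9, 10, -14, 15, 3]:

Scanning through the array:
Position 1 (value 12): max_ending_here = 26, max_so_far = 26
Position 2 (value 3): max_ending_here = 29, max_so_far = 29
Position 3 (value -9): max_ending_here = 20, max_so_far = 29
Position 4 (value 10): max_ending_here = 30, max_so_far = 30
Position 5 (value -14): max_ending_here = 16, max_so_far = 30
Position 6 (value 15): max_ending_here = 31, max_so_far = 31
Position 7 (value 3): max_ending_here = 34, max_so_far = 34

Maximum subarray: [14, 12, 3, -9, 10, -14, 15, 3]
Maximum sum: 34

The maximum subarray is [14, 12, 3, -9, 10, -14, 15, 3] with sum 34. This subarray runs from index 0 to index 7.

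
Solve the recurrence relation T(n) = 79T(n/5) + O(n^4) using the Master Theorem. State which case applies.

Master Theorem for T(n) = 79T(n/5) + O(n^4):

a = 79, b = 5, c = 4
log_b(a) = log_5(79) = 2.7149

Case 3: c = 4 > log_5(79) = 2.7149
T(n) = O(n^4) = O(n^4)

For T(n) = 79T(n/5) + O(n^4): log_5(79) = 2.7149. This is Case 3 of the Master Theorem (c > log_b(a), work dominated by root), giving O(n^4).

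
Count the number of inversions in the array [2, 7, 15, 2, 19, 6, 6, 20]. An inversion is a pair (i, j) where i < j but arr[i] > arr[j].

Finding inversions in [2, 7, 15, 2, 19, 6, 6, 20]:

(1, 3): arr[1]=7 > arr[3]=2
(1, 5): arr[1]=7 > arr[5]=6
(1, 6): arr[1]=7 > arr[6]=6
(2, 3): arr[2]=15 > arr[3]=2
(2, 5): arr[2]=15 > arr[5]=6
(2, 6): arr[2]=15 > arr[6]=6
(4, 5): arr[4]=19 > arr[5]=6
(4, 6): arr[4]=19 > arr[6]=6

Total inversions: 8

The array has 8 inversion(s): (1,3), (1,5), (1,6), (2,3), (2,5), (2,6), (4,5), (4,6). Each pair (i,j) satisfies i < j and arr[i] > arr[j].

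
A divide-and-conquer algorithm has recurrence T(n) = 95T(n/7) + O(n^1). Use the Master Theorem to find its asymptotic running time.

Master Theorem for T(n) = 95T(n/7) + O(n^1):

a = 95, b = 7, c = 1
log_b(a) = log_7(95) = 2.3402

Case 1: c = 1 < log_7(95) = 2.3402
T(n) = O(n^(log_7 95))

For T(n) = 95T(n/7) + O(n^1): log_7(95) = 2.3402. This is Case 1 of the Master Theorem (c < log_b(a), work dominated by leaves), giving O(n^(log_7 95)).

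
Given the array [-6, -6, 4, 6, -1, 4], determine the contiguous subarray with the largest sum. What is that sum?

Using Kadane's algorithm on [-6, -6, 4, 6, -1, 4]:

Scanning through the array:
Position 1 (value -6): max_ending_here = -6, max_so_far = -6
Position 2 (value 4): max_ending_here = 4, max_so_far = 4
Position 3 (value 6): max_ending_here = 10, max_so_far = 10
Position 4 (value -1): max_ending_here = 9, max_so_far = 10
Position 5 (value 4): max_ending_here = 13, max_so_far = 13

Maximum subarray: [4, 6, -1, 4]
Maximum sum: 13

The maximum subarray is [4, 6, -1, 4] with sum 13. This subarray runs from index 2 to index 5.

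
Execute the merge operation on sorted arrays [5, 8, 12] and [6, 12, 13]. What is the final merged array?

Merging process:

Compare 5 vs 6: take 5 from left. Merged: [5]
Compare 8 vs 6: take 6 from right. Merged: [5, 6]
Compare 8 vs 12: take 8 from left. Merged: [5, 6, 8]
Compare 12 vs 12: take 12 from left. Merged: [5, 6, 8, 12]
Append remaining from right: [12, 13]. Merged: [5, 6, 8, 12, 12, 13]

Final merged array: [5, 6, 8, 12, 12, 13]
Total comparisons: 4

The merged array is [5, 6, 8, 12, 12, 13], requiring 4 comparisons. The merge step runs in O(n) time where n is the total number of elements.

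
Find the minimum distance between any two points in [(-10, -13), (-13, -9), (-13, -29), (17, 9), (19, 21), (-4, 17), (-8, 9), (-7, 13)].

Computing all pairwise distances among 8 points:

d((-10, -13), (-13, -9)) = 5.0
d((-10, -13), (-13, -29)) = 16.2788
d((-10, -13), (17, 9)) = 34.8281
d((-10, -13), (19, 21)) = 44.6878
d((-10, -13), (-4, 17)) = 30.5941
d((-10, -13), (-8, 9)) = 22.0907
d((-10, -13), (-7, 13)) = 26.1725
d((-13, -9), (-13, -29)) = 20.0
d((-13, -9), (17, 9)) = 34.9857
d((-13, -9), (19, 21)) = 43.8634
d((-13, -9), (-4, 17)) = 27.5136
d((-13, -9), (-8, 9)) = 18.6815
d((-13, -9), (-7, 13)) = 22.8035
d((-13, -29), (17, 9)) = 48.4149
d((-13, -29), (19, 21)) = 59.3633
d((-13, -29), (-4, 17)) = 46.8722
d((-13, -29), (-8, 9)) = 38.3275
d((-13, -29), (-7, 13)) = 42.4264
d((17, 9), (19, 21)) = 12.1655
d((17, 9), (-4, 17)) = 22.4722
d((17, 9), (-8, 9)) = 25.0
d((17, 9), (-7, 13)) = 24.3311
d((19, 21), (-4, 17)) = 23.3452
d((19, 21), (-8, 9)) = 29.5466
d((19, 21), (-7, 13)) = 27.2029
d((-4, 17), (-8, 9)) = 8.9443
d((-4, 17), (-7, 13)) = 5.0
d((-8, 9), (-7, 13)) = 4.1231 <-- minimum

Closest pair: (-8, 9) and (-7, 13) with distance 4.1231

The closest pair is (-8, 9) and (-7, 13) with Euclidean distance 4.1231. For 8 points, brute-force pairwise comparison is shown above. For large n, the divide-and-conquer algorithm (sort by x, recurse on halves, check the dividing strip) achieves O(n log n).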